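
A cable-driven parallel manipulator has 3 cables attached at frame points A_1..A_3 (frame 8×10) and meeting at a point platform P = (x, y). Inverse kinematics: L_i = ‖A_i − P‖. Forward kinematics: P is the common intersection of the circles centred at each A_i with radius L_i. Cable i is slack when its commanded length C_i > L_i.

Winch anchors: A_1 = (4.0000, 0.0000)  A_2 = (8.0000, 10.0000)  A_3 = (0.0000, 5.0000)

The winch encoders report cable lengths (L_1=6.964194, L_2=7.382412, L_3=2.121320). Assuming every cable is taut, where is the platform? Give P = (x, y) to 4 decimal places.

circle eqns → linear via eq_j − eq_1; set q_j = A_j·A_j − L_j²
q_1 = 16.0000+0.0000−48.5000 = -32.5000
-8.0000·x − 20.0000·y = q_1−q_2 = -142.0000
8.0000·x − 10.0000·y = q_1−q_3 = -53.0000
solve first two rows → x=1.5000, y=6.5000

(1.5000, 6.5000)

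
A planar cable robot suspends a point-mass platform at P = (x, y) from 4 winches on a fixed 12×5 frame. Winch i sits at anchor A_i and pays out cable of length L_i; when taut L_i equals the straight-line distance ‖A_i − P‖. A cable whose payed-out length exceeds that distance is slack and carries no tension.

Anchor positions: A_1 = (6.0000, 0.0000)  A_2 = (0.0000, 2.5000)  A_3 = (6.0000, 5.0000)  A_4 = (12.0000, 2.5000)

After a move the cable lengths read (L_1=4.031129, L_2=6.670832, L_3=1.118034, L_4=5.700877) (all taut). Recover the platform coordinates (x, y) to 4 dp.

circle eqns → linear via eq_j − eq_1; set q_j = A_j·A_j − L_j²
q_1 = 36.0000+0.0000−16.2500 = 19.7500
12.0000·x − 5.0000·y = q_1−q_2 = 58.0000
0.0000·x − 10.0000·y = q_1−q_3 = -40.0000
-12.0000·x − 5.0000·y = q_1−q_4 = -98.0000
solve first two rows → x=6.5000, y=4.0000
check cable 4: ‖A_4−P‖² = 32.5000 ≈ L_4² = 32.5000 ✓

(6.5000, 4.0000)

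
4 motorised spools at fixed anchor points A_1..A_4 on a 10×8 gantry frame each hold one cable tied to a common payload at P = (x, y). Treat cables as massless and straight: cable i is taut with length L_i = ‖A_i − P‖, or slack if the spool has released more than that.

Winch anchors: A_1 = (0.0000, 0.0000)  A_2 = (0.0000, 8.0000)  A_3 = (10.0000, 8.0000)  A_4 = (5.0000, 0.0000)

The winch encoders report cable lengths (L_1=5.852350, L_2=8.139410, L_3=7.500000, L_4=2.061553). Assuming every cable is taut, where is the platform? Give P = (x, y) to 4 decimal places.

each cable: (A_i−P)·(A_i−P) = L_i²; let k_i = ‖A_i‖²−L_i²
k_1 = 0.0000+0.0000−34.2500 = -34.2500
row 1: 0.0000x − 16.0000y = -32.0000  (k_2=-2.2500)
row 2: -20.0000x − 16.0000y = -142.0000  (k_3=107.7500)
row 3: -10.0000x + 0.0000y = -55.0000  (k_4=20.7500)
Cramer on rows 1–2 → x = 5.5000, y = 2.0000
check cable 4: ‖A_4−P‖² = 4.2500 ≈ L_4² = 4.2500 ✓

(5.5000, 2.0000)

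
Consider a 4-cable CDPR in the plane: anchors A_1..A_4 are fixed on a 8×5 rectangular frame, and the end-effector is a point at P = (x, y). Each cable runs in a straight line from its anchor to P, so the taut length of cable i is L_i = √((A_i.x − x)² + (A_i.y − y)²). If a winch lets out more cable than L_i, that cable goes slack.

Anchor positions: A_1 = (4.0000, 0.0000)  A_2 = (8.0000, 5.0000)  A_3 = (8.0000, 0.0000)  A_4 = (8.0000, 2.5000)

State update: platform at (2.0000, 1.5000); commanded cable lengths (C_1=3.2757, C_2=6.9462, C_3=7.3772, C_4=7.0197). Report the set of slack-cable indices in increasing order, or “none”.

i=1: geometric 2.5000 vs commanded 3.2757 ⇒ slack
i=2: geometric 6.9462 vs commanded 6.9462 ⇒ taut
i=3: geometric 6.1847 vs commanded 7.3772 ⇒ slack
i=4: geometric 6.0828 vs commanded 7.0197 ⇒ slack

1, 3, 4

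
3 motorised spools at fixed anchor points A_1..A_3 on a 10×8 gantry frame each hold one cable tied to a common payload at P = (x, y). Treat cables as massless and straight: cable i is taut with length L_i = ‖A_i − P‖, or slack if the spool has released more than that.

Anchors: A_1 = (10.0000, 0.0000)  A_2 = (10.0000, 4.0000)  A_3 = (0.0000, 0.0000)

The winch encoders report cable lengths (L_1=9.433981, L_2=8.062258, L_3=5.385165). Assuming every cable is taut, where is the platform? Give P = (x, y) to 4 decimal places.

each cable: (A_i−P)·(A_i−P) = L_i²; let k_i = ‖A_i‖²−L_i²
k_1 = 100.0000+0.0000−89.0000 = 11.0000
row 1: 0.0000x − 8.0000y = -40.0000  (k_2=51.0000)
row 2: 20.0000x + 0.0000y = 40.0000  (k_3=-29.0000)
Cramer on rows 1–2 → x = 2.0000, y = 5.0000

(2.0000, 5.0000)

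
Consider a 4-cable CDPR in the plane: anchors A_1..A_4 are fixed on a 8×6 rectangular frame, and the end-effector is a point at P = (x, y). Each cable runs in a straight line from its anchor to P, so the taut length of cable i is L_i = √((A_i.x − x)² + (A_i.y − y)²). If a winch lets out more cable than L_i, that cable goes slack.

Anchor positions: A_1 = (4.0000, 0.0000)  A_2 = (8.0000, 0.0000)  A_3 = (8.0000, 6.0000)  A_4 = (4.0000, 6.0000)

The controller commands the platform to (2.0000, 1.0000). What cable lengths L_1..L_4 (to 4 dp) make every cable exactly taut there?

L_1 = √((4.0000−2.0000)² + (0.0000−1.0000)²) = 2.2361
L_2 = √((8.0000−2.0000)² + (0.0000−1.0000)²) = 6.0828
L_3 = √((8.0000−2.0000)² + (6.0000−1.0000)²) = 7.8102
L_4 = √((4.0000−2.0000)² + (6.0000−1.0000)²) = 5.3852

(2.2361, 6.0828, 7.8102, 5.3852)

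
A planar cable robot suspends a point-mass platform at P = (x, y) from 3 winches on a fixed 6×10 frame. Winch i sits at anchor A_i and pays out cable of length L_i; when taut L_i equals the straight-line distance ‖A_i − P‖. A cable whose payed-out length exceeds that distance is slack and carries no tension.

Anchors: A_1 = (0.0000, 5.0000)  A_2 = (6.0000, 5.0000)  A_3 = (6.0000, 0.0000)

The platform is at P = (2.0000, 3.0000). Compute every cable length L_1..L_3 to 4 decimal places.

cable 1: Δx=-2.0000, Δy=2.0000; L_1 = √(Δx²+Δy²) = 2.8284
cable 2: Δx=4.0000, Δy=2.0000; L_2 = √(Δx²+Δy²) = 4.4721
cable 3: Δx=4.0000, Δy=-3.0000; L_3 = √(Δx²+Δy²) = 5.0000

(2.8284, 4.4721, 5.0000)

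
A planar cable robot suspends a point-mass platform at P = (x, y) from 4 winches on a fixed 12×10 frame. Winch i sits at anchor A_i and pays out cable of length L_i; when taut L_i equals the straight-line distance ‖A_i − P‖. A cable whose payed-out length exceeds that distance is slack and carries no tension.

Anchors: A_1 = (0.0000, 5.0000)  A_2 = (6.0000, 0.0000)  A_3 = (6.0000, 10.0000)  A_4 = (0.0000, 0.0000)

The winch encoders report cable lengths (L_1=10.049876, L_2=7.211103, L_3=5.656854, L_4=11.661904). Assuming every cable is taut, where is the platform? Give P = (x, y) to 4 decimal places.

(10.0000, 6.0000)

circle eqns → linear via eq_j − eq_1; set q_j = A_j·A_j − L_j²
q_1 = 0.0000+25.0000−101.0000 = -76.0000
-12.0000·x + 10.0000·y = q_1−q_2 = -60.0000
-12.0000·x − 10.0000·y = q_1−q_3 = -180.0000
0.0000·x + 10.0000·y = q_1−q_4 = 60.0000
solve first two rows → x=10.0000, y=6.0000
check cable 4: ‖A_4−P‖² = 136.0000 ≈ L_4² = 136.0000 ✓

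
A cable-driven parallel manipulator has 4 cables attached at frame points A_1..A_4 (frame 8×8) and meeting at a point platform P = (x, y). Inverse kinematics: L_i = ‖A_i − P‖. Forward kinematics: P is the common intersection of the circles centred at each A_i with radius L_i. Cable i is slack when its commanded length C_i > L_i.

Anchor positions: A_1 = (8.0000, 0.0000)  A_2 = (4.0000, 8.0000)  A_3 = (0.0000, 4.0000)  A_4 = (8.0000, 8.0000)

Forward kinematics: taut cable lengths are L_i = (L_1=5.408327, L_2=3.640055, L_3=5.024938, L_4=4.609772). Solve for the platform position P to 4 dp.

(5.0000, 4.5000)

circle eqns → linear via eq_j − eq_1; set c_j = A_j·A_j − L_j²
c_1 = 64.0000+0.0000−29.2500 = 34.7500
8.0000·x − 16.0000·y = c_1−c_2 = -32.0000
16.0000·x − 8.0000·y = c_1−c_3 = 44.0000
0.0000·x − 16.0000·y = c_1−c_4 = -72.0000
solve first two rows → x=5.0000, y=4.5000
check cable 4: ‖A_4−P‖² = 21.2500 ≈ L_4² = 21.2500 ✓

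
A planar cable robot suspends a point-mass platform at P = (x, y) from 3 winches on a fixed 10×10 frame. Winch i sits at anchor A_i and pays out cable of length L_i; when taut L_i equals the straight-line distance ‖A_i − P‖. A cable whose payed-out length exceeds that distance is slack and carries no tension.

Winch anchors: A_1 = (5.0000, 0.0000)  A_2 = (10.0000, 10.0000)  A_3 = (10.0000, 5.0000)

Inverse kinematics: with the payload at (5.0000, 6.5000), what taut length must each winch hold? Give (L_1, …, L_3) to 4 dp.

L_1 = √((5.0000−5.0000)² + (0.0000−6.5000)²) = 6.5000
L_2 = √((10.0000−5.0000)² + (10.0000−6.5000)²) = 6.1033
L_3 = √((10.0000−5.0000)² + (5.0000−6.5000)²) = 5.2202

(6.5000, 6.1033, 5.2202)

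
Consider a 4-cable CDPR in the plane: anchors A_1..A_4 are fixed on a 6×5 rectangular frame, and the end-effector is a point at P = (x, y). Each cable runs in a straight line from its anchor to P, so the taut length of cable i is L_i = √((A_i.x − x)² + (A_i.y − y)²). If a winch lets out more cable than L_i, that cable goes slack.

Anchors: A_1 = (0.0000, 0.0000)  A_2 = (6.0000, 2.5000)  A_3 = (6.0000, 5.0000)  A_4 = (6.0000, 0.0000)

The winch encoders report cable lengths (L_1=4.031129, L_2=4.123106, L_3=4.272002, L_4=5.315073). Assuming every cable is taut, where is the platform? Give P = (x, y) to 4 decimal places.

(2.0000, 3.5000)

each cable: (A_i−P)·(A_i−P) = L_i²; let q_i = ‖A_i‖²−L_i²
q_1 = 0.0000+0.0000−16.2500 = -16.2500
row 1: -12.0000x − 5.0000y = -41.5000  (q_2=25.2500)
row 2: -12.0000x − 10.0000y = -59.0000  (q_3=42.7500)
row 3: -12.0000x + 0.0000y = -24.0000  (q_4=7.7500)
Cramer on rows 1–2 → x = 2.0000, y = 3.5000
check cable 4: ‖A_4−P‖² = 28.2500 ≈ L_4² = 28.2500 ✓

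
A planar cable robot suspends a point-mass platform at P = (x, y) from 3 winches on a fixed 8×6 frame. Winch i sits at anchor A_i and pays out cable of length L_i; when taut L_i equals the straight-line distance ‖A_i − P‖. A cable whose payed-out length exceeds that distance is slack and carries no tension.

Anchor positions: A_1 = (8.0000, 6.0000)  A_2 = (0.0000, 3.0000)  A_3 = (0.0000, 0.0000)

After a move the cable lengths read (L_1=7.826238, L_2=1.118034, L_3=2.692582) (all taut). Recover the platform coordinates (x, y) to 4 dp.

(1.0000, 2.5000)

circle eqns → linear via eq_j − eq_1; set q_j = A_j·A_j − L_j²
q_1 = 64.0000+36.0000−61.2500 = 38.7500
16.0000·x + 6.0000·y = q_1−q_2 = 31.0000
16.0000·x + 12.0000·y = q_1−q_3 = 46.0000
solve first two rows → x=1.0000, y=2.5000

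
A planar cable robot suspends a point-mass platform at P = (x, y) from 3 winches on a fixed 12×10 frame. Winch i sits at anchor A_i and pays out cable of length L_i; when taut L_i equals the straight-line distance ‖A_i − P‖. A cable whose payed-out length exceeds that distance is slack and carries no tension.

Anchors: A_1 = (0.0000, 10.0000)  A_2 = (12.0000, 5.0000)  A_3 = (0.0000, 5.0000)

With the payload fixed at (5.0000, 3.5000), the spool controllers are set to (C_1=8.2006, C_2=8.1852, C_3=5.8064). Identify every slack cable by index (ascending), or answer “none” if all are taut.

2, 3

i=1: geometric 8.2006 vs commanded 8.2006 ⇒ taut
i=2: geometric 7.1589 vs commanded 8.1852 ⇒ slack
i=3: geometric 5.2202 vs commanded 5.8064 ⇒ slack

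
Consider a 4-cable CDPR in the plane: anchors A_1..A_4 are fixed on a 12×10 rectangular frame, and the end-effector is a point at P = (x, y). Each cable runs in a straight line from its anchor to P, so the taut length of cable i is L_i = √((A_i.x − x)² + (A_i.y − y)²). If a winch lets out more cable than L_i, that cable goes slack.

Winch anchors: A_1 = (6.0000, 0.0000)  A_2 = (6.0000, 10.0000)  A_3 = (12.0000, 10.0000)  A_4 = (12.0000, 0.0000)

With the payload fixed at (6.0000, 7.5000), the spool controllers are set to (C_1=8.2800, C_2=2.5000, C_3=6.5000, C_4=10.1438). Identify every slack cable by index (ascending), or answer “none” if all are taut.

i=1: geometric 7.5000 vs commanded 8.2800 ⇒ slack
i=2: geometric 2.5000 vs commanded 2.5000 ⇒ taut
i=3: geometric 6.5000 vs commanded 6.5000 ⇒ taut
i=4: geometric 9.6047 vs commanded 10.1438 ⇒ slack

1, 4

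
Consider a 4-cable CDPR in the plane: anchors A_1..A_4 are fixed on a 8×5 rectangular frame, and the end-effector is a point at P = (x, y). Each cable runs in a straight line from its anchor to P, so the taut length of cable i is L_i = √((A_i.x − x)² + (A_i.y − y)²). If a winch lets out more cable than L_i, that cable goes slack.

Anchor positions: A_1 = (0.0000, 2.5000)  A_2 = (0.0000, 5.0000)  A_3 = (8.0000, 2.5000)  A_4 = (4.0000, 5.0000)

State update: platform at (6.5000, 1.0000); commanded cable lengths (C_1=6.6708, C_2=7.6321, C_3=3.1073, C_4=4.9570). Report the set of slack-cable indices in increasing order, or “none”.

3, 4

cable 1: L_1 = ‖A_1−P‖ = 6.6708;  C_1 = 6.6708 → taut
cable 2: L_2 = ‖A_2−P‖ = 7.6322;  C_2 = 7.6321 → taut
cable 3: L_3 = ‖A_3−P‖ = 2.1213;  C_3 = 3.1073 → slack
cable 4: L_4 = ‖A_4−P‖ = 4.7170;  C_4 = 4.9570 → slack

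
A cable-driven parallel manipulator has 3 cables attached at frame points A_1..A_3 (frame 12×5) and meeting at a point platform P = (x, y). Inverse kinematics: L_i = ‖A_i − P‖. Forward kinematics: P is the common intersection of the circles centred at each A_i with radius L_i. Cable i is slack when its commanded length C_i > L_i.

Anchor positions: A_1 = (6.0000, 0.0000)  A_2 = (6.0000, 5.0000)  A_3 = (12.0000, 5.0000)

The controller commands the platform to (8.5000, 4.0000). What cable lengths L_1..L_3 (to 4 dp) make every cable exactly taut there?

(4.7170, 2.6926, 3.6401)

cable 1: Δx=-2.5000, Δy=-4.0000; L_1 = √(Δx²+Δy²) = 4.7170
cable 2: Δx=-2.5000, Δy=1.0000; L_2 = √(Δx²+Δy²) = 2.6926
cable 3: Δx=3.5000, Δy=1.0000; L_3 = √(Δx²+Δy²) = 3.6401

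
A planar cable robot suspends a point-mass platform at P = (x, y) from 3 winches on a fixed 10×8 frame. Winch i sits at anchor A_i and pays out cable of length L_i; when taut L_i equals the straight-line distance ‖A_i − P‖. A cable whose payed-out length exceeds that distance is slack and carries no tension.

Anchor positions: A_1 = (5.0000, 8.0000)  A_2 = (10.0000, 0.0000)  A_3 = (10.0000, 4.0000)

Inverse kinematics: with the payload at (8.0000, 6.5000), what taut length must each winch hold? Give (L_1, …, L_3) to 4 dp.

L_1 = √((5.0000−8.0000)² + (8.0000−6.5000)²) = 3.3541
L_2 = √((10.0000−8.0000)² + (0.0000−6.5000)²) = 6.8007
L_3 = √((10.0000−8.0000)² + (4.0000−6.5000)²) = 3.2016

(3.3541, 6.8007, 3.2016)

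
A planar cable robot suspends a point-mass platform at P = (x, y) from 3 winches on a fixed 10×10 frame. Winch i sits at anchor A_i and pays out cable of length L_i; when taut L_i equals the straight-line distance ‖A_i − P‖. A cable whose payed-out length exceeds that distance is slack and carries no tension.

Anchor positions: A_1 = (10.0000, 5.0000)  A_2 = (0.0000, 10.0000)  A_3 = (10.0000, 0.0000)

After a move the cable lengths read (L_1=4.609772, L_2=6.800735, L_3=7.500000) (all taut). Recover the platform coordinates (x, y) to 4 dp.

(5.5000, 6.0000)

each cable: (A_i−P)·(A_i−P) = L_i²; let c_i = ‖A_i‖²−L_i²
c_1 = 100.0000+25.0000−21.2500 = 103.7500
row 1: 20.0000x − 10.0000y = 50.0000  (c_2=53.7500)
row 2: 0.0000x + 10.0000y = 60.0000  (c_3=43.7500)
Cramer on rows 1–2 → x = 5.5000, y = 6.0000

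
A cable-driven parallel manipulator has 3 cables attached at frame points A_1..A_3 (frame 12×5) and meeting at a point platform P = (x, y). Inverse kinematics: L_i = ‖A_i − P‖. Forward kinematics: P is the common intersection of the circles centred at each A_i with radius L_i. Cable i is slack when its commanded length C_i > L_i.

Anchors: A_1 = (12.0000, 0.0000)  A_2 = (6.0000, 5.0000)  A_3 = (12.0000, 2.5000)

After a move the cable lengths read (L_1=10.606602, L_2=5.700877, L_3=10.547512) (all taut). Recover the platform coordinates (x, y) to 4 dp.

expand ‖A_i−P‖²=L_i² and subtract eq 1 (q_i ≔ ‖A_i‖²−L_i²)
q_1 = 144.0000+0.0000−112.5000 = 31.5000
eq1−eq2 → [12.0000  -10.0000]·P = 3.0000
eq1−eq3 → [0.0000  -5.0000]·P = -7.5000
2×2 solve → P = (1.5000, 1.5000)

(1.5000, 1.5000)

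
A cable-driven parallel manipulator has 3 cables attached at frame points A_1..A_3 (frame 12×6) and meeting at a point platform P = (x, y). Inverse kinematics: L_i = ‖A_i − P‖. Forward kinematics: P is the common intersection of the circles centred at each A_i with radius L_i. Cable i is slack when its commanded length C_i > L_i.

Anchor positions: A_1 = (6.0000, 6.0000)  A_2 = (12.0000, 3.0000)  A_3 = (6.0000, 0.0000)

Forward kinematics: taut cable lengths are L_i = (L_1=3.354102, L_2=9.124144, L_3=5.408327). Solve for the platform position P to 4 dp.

(3.0000, 4.5000)

expand ‖A_i−P‖²=L_i² and subtract eq 1 (c_i ≔ ‖A_i‖²−L_i²)
c_1 = 36.0000+36.0000−11.2500 = 60.7500
eq1−eq2 → [-12.0000  6.0000]·P = -9.0000
eq1−eq3 → [0.0000  12.0000]·P = 54.0000
2×2 solve → P = (3.0000, 4.5000)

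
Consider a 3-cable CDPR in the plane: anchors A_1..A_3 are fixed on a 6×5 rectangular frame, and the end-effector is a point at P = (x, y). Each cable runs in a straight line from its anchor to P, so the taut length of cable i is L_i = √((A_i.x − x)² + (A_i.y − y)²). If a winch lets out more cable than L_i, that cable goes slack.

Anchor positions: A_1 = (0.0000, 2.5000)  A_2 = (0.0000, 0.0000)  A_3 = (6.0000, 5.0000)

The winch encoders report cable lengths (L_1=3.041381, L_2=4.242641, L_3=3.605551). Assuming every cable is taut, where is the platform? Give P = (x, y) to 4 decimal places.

(3.0000, 3.0000)

circle eqns → linear via eq_j − eq_1; set k_j = A_j·A_j − L_j²
k_1 = 0.0000+6.2500−9.2500 = -3.0000
0.0000·x + 5.0000·y = k_1−k_2 = 15.0000
-12.0000·x − 5.0000·y = k_1−k_3 = -51.0000
solve first two rows → x=3.0000, y=3.0000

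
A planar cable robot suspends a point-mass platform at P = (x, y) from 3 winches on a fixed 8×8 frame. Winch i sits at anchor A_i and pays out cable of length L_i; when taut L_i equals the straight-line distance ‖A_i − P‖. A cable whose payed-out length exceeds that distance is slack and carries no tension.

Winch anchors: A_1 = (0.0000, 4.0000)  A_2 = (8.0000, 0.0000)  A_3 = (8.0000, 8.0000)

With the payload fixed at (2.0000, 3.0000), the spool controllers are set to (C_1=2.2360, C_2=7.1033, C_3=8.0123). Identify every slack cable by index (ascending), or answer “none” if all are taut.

2, 3

cable 1: L_1 = ‖A_1−P‖ = 2.2361;  C_1 = 2.2360 → taut
cable 2: L_2 = ‖A_2−P‖ = 6.7082;  C_2 = 7.1033 → slack
cable 3: L_3 = ‖A_3−P‖ = 7.8102;  C_3 = 8.0123 → slack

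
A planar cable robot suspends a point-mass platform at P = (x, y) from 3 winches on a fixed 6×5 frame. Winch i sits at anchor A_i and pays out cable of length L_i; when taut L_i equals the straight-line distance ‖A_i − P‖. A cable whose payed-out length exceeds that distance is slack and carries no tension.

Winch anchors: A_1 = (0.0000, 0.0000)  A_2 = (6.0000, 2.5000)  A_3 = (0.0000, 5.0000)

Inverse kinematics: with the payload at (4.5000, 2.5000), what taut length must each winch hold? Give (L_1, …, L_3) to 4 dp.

L_1: Δ = A_1−P = (-4.5000, -2.5000) → ‖Δ‖ = √26.5000 = 5.1478
L_2: Δ = A_2−P = (1.5000, 0.0000) → ‖Δ‖ = √2.2500 = 1.5000
L_3: Δ = A_3−P = (-4.5000, 2.5000) → ‖Δ‖ = √26.5000 = 5.1478

(5.1478, 1.5000, 5.1478)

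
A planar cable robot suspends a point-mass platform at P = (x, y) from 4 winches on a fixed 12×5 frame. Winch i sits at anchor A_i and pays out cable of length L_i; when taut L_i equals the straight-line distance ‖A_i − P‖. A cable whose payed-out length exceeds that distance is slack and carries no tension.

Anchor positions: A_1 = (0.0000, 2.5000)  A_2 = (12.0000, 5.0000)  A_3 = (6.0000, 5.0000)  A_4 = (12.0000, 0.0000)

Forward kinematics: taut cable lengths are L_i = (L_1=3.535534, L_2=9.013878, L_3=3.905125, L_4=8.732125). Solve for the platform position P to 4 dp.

each cable: (A_i−P)·(A_i−P) = L_i²; let c_i = ‖A_i‖²−L_i²
c_1 = 0.0000+6.2500−12.5000 = -6.2500
row 1: -24.0000x − 5.0000y = -94.0000  (c_2=87.7500)
row 2: -12.0000x − 5.0000y = -52.0000  (c_3=45.7500)
row 3: -24.0000x + 5.0000y = -74.0000  (c_4=67.7500)
Cramer on rows 1–2 → x = 3.5000, y = 2.0000
check cable 4: ‖A_4−P‖² = 76.2500 ≈ L_4² = 76.2500 ✓

(3.5000, 2.0000)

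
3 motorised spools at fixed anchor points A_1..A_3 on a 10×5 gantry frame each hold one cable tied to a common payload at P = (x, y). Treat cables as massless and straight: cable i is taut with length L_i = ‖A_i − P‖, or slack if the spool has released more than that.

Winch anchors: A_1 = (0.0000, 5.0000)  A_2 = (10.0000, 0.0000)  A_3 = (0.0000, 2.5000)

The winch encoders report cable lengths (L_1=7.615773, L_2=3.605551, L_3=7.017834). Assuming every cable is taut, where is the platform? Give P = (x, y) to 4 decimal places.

circle eqns → linear via eq_j − eq_1; set k_j = A_j·A_j − L_j²
k_1 = 0.0000+25.0000−58.0000 = -33.0000
-20.0000·x + 10.0000·y = k_1−k_2 = -120.0000
0.0000·x + 5.0000·y = k_1−k_3 = 10.0000
solve first two rows → x=7.0000, y=2.0000

(7.0000, 2.0000)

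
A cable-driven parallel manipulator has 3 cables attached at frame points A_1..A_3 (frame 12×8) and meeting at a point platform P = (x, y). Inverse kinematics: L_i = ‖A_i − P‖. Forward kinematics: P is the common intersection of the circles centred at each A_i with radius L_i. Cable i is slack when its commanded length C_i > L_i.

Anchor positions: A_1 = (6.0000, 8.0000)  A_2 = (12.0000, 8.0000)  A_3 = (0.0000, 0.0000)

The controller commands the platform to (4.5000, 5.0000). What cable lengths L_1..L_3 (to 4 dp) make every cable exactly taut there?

(3.3541, 8.0777, 6.7268)

cable 1: Δx=1.5000, Δy=3.0000; L_1 = √(Δx²+Δy²) = 3.3541
cable 2: Δx=7.5000, Δy=3.0000; L_2 = √(Δx²+Δy²) = 8.0777
cable 3: Δx=-4.5000, Δy=-5.0000; L_3 = √(Δx²+Δy²) = 6.7268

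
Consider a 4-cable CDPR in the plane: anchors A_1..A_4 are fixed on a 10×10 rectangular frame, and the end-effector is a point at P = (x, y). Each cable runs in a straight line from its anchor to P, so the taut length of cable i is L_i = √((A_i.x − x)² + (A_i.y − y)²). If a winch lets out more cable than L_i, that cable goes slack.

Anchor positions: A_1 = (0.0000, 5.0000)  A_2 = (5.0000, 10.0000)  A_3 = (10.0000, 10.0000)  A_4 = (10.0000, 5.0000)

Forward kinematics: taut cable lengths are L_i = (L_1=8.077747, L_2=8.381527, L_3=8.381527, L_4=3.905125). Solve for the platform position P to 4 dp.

expand ‖A_i−P‖²=L_i² and subtract eq 1 (q_i ≔ ‖A_i‖²−L_i²)
q_1 = 0.0000+25.0000−65.2500 = -40.2500
eq1−eq2 → [-10.0000  -10.0000]·P = -95.0000
eq1−eq3 → [-20.0000  -10.0000]·P = -170.0000
eq1−eq4 → [-20.0000  0.0000]·P = -150.0000
2×2 solve → P = (7.5000, 2.0000)
check cable 4: ‖A_4−P‖² = 15.2500 ≈ L_4² = 15.2500 ✓

(7.5000, 2.0000)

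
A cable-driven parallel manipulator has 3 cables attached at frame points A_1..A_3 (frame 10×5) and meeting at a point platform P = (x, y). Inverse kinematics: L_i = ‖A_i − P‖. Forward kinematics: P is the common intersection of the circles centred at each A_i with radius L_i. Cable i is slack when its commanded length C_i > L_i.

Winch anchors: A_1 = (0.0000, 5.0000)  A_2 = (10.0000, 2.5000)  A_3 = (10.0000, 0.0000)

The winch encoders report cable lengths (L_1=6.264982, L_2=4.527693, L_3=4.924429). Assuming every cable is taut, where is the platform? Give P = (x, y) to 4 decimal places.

(5.5000, 2.0000)

each cable: (A_i−P)·(A_i−P) = L_i²; let k_i = ‖A_i‖²−L_i²
k_1 = 0.0000+25.0000−39.2500 = -14.2500
row 1: -20.0000x + 5.0000y = -100.0000  (k_2=85.7500)
row 2: -20.0000x + 10.0000y = -90.0000  (k_3=75.7500)
Cramer on rows 1–2 → x = 5.5000, y = 2.0000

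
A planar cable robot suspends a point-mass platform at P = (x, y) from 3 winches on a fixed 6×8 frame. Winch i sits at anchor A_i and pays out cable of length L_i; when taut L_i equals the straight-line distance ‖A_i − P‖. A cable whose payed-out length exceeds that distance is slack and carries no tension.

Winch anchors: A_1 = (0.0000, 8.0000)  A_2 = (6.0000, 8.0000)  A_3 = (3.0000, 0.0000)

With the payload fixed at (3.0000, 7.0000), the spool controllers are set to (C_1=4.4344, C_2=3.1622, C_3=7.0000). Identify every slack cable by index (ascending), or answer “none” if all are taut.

1

cable 1: L_1 = ‖A_1−P‖ = 3.1623;  C_1 = 4.4344 → slack
cable 2: L_2 = ‖A_2−P‖ = 3.1623;  C_2 = 3.1622 → taut
cable 3: L_3 = ‖A_3−P‖ = 7.0000;  C_3 = 7.0000 → taut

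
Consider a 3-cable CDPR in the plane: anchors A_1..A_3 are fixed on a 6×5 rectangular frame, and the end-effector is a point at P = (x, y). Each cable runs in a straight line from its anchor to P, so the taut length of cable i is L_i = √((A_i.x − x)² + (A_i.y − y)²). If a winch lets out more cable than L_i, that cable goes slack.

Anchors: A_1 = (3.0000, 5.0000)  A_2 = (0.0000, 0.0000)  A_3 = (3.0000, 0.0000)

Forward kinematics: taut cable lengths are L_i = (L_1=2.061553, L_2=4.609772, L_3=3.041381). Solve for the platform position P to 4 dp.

(3.5000, 3.0000)

each cable: (A_i−P)·(A_i−P) = L_i²; let c_i = ‖A_i‖²−L_i²
c_1 = 9.0000+25.0000−4.2500 = 29.7500
row 1: 6.0000x + 10.0000y = 51.0000  (c_2=-21.2500)
row 2: 0.0000x + 10.0000y = 30.0000  (c_3=-0.2500)
Cramer on rows 1–2 → x = 3.5000, y = 3.0000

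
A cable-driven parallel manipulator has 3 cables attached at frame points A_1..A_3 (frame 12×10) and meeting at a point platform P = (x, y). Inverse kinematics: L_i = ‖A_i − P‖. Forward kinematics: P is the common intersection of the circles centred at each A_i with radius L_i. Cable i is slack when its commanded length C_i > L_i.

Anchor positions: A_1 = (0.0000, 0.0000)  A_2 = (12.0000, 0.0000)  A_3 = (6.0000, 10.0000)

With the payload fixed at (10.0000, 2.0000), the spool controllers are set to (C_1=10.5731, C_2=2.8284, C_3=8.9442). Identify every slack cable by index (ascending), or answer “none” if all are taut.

1

cable 1: √((-10.0000)²+(-2.0000)²)=10.1980, C_1=10.5731: slack
cable 2: √((2.0000)²+(-2.0000)²)=2.8284, C_2=2.8284: taut
cable 3: √((-4.0000)²+(8.0000)²)=8.9443, C_3=8.9442: taut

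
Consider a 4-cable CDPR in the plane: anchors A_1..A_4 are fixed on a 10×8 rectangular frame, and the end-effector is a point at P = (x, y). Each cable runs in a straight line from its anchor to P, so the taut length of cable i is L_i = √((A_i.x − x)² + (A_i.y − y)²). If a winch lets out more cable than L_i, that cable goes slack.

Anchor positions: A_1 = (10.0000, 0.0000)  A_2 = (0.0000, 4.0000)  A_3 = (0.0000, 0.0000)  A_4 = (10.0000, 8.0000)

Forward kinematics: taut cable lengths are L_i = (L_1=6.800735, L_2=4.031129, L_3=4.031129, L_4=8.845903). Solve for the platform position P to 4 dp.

(3.5000, 2.0000)

expand ‖A_i−P‖²=L_i² and subtract eq 1 (c_i ≔ ‖A_i‖²−L_i²)
c_1 = 100.0000+0.0000−46.2500 = 53.7500
eq1−eq2 → [20.0000  -8.0000]·P = 54.0000
eq1−eq3 → [20.0000  0.0000]·P = 70.0000
eq1−eq4 → [0.0000  -16.0000]·P = -32.0000
2×2 solve → P = (3.5000, 2.0000)
check cable 4: ‖A_4−P‖² = 78.2500 ≈ L_4² = 78.2500 ✓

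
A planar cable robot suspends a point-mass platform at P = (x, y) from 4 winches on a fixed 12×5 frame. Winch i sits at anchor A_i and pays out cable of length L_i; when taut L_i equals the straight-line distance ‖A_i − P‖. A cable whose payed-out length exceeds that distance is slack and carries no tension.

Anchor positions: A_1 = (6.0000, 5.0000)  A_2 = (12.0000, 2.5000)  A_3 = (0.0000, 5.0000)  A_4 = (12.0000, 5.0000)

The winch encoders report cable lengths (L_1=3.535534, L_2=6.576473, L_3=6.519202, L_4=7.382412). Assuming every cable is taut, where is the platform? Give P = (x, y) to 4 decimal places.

(5.5000, 1.5000)

expand ‖A_i−P‖²=L_i² and subtract eq 1 (k_i ≔ ‖A_i‖²−L_i²)
k_1 = 36.0000+25.0000−12.5000 = 48.5000
eq1−eq2 → [-12.0000  5.0000]·P = -58.5000
eq1−eq3 → [12.0000  0.0000]·P = 66.0000
eq1−eq4 → [-12.0000  0.0000]·P = -66.0000
2×2 solve → P = (5.5000, 1.5000)
check cable 4: ‖A_4−P‖² = 54.5000 ≈ L_4² = 54.5000 ✓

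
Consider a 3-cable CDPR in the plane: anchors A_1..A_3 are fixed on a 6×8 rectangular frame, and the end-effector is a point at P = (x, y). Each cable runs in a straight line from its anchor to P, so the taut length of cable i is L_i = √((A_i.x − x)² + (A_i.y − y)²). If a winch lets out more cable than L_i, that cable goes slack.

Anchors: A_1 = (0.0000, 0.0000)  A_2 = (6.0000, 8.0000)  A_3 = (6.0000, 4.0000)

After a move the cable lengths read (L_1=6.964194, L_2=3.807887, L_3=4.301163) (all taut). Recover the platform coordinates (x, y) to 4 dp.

(2.5000, 6.5000)

circle eqns → linear via eq_j − eq_1; set c_j = A_j·A_j − L_j²
c_1 = 0.0000+0.0000−48.5000 = -48.5000
-12.0000·x − 16.0000·y = c_1−c_2 = -134.0000
-12.0000·x − 8.0000·y = c_1−c_3 = -82.0000
solve first two rows → x=2.5000, y=6.5000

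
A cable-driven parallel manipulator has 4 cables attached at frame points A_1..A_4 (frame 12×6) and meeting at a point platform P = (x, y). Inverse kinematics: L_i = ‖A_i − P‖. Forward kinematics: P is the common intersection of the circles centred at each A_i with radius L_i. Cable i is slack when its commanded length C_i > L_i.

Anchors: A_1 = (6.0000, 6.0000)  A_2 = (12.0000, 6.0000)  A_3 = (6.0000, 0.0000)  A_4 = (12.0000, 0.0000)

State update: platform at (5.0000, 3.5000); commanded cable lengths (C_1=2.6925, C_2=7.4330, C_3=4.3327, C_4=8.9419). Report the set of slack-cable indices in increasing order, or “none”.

3, 4

i=1: geometric 2.6926 vs commanded 2.6925 ⇒ taut
i=2: geometric 7.4330 vs commanded 7.4330 ⇒ taut
i=3: geometric 3.6401 vs commanded 4.3327 ⇒ slack
i=4: geometric 7.8262 vs commanded 8.9419 ⇒ slack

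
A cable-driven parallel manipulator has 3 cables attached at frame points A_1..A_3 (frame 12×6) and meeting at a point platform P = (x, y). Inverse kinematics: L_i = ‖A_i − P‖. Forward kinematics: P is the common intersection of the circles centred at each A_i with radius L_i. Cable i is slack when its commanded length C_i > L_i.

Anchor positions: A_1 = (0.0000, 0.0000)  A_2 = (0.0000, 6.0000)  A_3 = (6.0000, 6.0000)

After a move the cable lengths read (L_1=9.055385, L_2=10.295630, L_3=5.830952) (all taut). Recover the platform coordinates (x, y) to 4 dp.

(9.0000, 1.0000)

expand ‖A_i−P‖²=L_i² and subtract eq 1 (c_i ≔ ‖A_i‖²−L_i²)
c_1 = 0.0000+0.0000−82.0000 = -82.0000
eq1−eq2 → [0.0000  -12.0000]·P = -12.0000
eq1−eq3 → [-12.0000  -12.0000]·P = -120.0000
2×2 solve → P = (9.0000, 1.0000)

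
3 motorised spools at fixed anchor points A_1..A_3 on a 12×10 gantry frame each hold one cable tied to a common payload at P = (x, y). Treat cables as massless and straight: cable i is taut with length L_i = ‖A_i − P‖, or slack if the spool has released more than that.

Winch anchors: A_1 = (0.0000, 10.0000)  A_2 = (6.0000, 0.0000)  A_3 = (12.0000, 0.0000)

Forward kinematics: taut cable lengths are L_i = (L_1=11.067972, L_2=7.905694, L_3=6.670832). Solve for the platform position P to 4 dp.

circle eqns → linear via eq_j − eq_1; set k_j = A_j·A_j − L_j²
k_1 = 0.0000+100.0000−122.5000 = -22.5000
-12.0000·x + 20.0000·y = k_1−k_2 = 4.0000
-24.0000·x + 20.0000·y = k_1−k_3 = -122.0000
solve first two rows → x=10.5000, y=6.5000

(10.5000, 6.5000)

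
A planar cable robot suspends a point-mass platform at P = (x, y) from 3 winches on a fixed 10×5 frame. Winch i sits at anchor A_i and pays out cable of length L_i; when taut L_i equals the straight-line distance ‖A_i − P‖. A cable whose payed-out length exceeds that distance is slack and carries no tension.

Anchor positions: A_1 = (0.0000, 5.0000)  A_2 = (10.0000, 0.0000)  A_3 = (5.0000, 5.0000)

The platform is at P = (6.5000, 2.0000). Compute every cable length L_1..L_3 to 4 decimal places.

L_1: Δ = A_1−P = (-6.5000, 3.0000) → ‖Δ‖ = √51.2500 = 7.1589
L_2: Δ = A_2−P = (3.5000, -2.0000) → ‖Δ‖ = √16.2500 = 4.0311
L_3: Δ = A_3−P = (-1.5000, 3.0000) → ‖Δ‖ = √11.2500 = 3.3541

(7.1589, 4.0311, 3.3541)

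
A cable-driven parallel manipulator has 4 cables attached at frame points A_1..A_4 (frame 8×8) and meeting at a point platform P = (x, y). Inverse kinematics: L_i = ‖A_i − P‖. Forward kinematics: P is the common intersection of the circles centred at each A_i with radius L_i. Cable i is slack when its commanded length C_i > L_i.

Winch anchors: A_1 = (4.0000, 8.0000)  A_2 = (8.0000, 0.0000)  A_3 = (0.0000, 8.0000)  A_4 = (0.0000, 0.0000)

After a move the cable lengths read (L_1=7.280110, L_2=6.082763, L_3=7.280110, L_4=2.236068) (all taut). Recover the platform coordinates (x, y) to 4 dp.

(2.0000, 1.0000)

expand ‖A_i−P‖²=L_i² and subtract eq 1 (k_i ≔ ‖A_i‖²−L_i²)
k_1 = 16.0000+64.0000−53.0000 = 27.0000
eq1−eq2 → [-8.0000  16.0000]·P = 0.0000
eq1−eq3 → [8.0000  0.0000]·P = 16.0000
eq1−eq4 → [8.0000  16.0000]·P = 32.0000
2×2 solve → P = (2.0000, 1.0000)
check cable 4: ‖A_4−P‖² = 5.0000 ≈ L_4² = 5.0000 ✓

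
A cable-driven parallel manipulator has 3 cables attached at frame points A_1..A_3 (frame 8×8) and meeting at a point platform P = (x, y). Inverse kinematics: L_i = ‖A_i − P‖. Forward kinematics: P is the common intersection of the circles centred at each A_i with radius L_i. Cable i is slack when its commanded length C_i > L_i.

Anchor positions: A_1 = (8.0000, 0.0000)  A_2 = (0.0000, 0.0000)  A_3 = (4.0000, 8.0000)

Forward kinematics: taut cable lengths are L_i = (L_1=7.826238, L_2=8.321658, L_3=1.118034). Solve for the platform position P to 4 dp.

(4.5000, 7.0000)

circle eqns → linear via eq_j − eq_1; set c_j = A_j·A_j − L_j²
c_1 = 64.0000+0.0000−61.2500 = 2.7500
16.0000·x + 0.0000·y = c_1−c_2 = 72.0000
8.0000·x − 16.0000·y = c_1−c_3 = -76.0000
solve first two rows → x=4.5000, y=7.0000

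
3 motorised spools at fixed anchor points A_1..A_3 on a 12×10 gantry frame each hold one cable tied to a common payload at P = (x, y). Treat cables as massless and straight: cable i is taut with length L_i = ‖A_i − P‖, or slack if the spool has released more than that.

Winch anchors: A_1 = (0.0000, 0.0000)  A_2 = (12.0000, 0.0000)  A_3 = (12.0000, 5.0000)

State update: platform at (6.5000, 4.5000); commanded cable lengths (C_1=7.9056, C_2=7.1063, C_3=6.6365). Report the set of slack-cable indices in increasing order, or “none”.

i=1: geometric 7.9057 vs commanded 7.9056 ⇒ taut
i=2: geometric 7.1063 vs commanded 7.1063 ⇒ taut
i=3: geometric 5.5227 vs commanded 6.6365 ⇒ slack

3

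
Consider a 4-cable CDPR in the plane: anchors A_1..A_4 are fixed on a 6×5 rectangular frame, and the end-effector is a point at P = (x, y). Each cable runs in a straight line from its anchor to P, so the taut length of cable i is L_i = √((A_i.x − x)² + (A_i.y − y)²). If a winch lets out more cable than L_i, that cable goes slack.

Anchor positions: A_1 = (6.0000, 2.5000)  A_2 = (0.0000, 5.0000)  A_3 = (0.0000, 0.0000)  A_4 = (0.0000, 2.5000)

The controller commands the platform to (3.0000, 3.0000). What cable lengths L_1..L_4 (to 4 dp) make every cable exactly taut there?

L_1: Δ = A_1−P = (3.0000, -0.5000) → ‖Δ‖ = √9.2500 = 3.0414
L_2: Δ = A_2−P = (-3.0000, 2.0000) → ‖Δ‖ = √13.0000 = 3.6056
L_3: Δ = A_3−P = (-3.0000, -3.0000) → ‖Δ‖ = √18.0000 = 4.2426
L_4: Δ = A_4−P = (-3.0000, -0.5000) → ‖Δ‖ = √9.2500 = 3.0414

(3.0414, 3.6056, 4.2426, 3.0414)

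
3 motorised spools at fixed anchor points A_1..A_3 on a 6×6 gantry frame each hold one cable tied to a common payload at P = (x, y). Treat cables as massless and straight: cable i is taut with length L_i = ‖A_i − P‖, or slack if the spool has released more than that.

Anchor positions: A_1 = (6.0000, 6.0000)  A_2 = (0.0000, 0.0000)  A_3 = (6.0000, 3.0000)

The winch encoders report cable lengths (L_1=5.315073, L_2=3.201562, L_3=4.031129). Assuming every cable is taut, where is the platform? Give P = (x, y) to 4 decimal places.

(2.0000, 2.5000)

each cable: (A_i−P)·(A_i−P) = L_i²; let k_i = ‖A_i‖²−L_i²
k_1 = 36.0000+36.0000−28.2500 = 43.7500
row 1: 12.0000x + 12.0000y = 54.0000  (k_2=-10.2500)
row 2: 0.0000x + 6.0000y = 15.0000  (k_3=28.7500)
Cramer on rows 1–2 → x = 2.0000, y = 2.5000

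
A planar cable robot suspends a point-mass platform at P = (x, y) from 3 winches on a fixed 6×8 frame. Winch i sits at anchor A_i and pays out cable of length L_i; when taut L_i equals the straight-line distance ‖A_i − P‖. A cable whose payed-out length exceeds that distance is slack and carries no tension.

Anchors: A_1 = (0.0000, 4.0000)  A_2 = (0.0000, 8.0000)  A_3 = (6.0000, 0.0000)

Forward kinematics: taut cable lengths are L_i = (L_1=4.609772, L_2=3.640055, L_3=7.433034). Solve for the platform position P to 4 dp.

(3.5000, 7.0000)

circle eqns → linear via eq_j − eq_1; set k_j = A_j·A_j − L_j²
k_1 = 0.0000+16.0000−21.2500 = -5.2500
0.0000·x − 8.0000·y = k_1−k_2 = -56.0000
-12.0000·x + 8.0000·y = k_1−k_3 = 14.0000
solve first two rows → x=3.5000, y=7.0000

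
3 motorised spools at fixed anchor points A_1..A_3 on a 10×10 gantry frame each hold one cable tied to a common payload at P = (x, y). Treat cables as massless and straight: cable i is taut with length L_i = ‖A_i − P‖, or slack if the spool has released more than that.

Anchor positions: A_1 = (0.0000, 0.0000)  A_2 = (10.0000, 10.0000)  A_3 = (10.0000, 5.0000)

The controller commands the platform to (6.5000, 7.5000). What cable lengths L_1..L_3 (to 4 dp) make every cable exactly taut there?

L_1: Δ = A_1−P = (-6.5000, -7.5000) → ‖Δ‖ = √98.5000 = 9.9247
L_2: Δ = A_2−P = (3.5000, 2.5000) → ‖Δ‖ = √18.5000 = 4.3012
L_3: Δ = A_3−P = (3.5000, -2.5000) → ‖Δ‖ = √18.5000 = 4.3012

(9.9247, 4.3012, 4.3012)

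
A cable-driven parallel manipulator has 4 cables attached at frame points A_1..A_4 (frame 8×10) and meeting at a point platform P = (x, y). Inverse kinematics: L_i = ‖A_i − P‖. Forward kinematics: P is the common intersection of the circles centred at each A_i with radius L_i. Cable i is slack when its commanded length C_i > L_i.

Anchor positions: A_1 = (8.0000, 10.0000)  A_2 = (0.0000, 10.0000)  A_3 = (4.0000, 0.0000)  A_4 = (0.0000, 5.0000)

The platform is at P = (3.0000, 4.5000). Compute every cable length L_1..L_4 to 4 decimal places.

(7.4330, 6.2650, 4.6098, 3.0414)

L_1 = √((8.0000−3.0000)² + (10.0000−4.5000)²) = 7.4330
L_2 = √((0.0000−3.0000)² + (10.0000−4.5000)²) = 6.2650
L_3 = √((4.0000−3.0000)² + (0.0000−4.5000)²) = 4.6098
L_4 = √((0.0000−3.0000)² + (5.0000−4.5000)²) = 3.0414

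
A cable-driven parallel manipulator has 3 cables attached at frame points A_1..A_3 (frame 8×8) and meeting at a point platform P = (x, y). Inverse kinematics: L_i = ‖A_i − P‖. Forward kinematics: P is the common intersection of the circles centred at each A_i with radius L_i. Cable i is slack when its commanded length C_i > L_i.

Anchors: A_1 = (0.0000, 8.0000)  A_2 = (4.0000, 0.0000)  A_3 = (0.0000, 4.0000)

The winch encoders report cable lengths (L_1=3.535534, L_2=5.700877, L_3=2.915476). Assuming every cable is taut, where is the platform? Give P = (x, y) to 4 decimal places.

(2.5000, 5.5000)

circle eqns → linear via eq_j − eq_1; set c_j = A_j·A_j − L_j²
c_1 = 0.0000+64.0000−12.5000 = 51.5000
-8.0000·x + 16.0000·y = c_1−c_2 = 68.0000
0.0000·x + 8.0000·y = c_1−c_3 = 44.0000
solve first two rows → x=2.5000, y=5.5000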